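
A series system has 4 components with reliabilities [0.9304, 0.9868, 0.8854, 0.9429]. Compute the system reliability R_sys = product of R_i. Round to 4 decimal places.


Components: [0.9304, 0.9868, 0.8854, 0.9429]
After component 1 (R=0.9304): product = 0.9304
After component 2 (R=0.9868): product = 0.9181
After component 3 (R=0.8854): product = 0.8129
After component 4 (R=0.9429): product = 0.7665
R_sys = 0.7665

0.7665


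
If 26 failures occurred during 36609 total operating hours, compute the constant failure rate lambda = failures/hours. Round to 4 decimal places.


failures = 26
total_hours = 36609
lambda = 26 / 36609
lambda = 0.0007

0.0007


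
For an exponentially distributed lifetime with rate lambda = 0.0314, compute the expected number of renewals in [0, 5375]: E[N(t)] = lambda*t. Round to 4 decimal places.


lambda = 0.0314
t = 5375
E[N(t)] = lambda * t
E[N(t)] = 0.0314 * 5375
E[N(t)] = 168.775

168.775


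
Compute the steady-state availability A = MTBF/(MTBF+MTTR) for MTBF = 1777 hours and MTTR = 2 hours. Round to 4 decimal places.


MTBF = 1777
MTTR = 2
MTBF + MTTR = 1779
A = 1777 / 1779
A = 0.9989

0.9989


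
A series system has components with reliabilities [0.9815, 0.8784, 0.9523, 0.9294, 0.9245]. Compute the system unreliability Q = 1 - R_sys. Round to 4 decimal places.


Components: [0.9815, 0.8784, 0.9523, 0.9294, 0.9245]
After component 1: product = 0.9815
After component 2: product = 0.8621
After component 3: product = 0.821
After component 4: product = 0.7631
After component 5: product = 0.7054
R_sys = 0.7054
Q = 1 - 0.7054 = 0.2946

0.2946


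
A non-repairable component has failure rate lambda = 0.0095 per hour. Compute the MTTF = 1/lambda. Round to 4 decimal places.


lambda = 0.0095
MTTF = 1 / 0.0095
MTTF = 105.2632

105.2632


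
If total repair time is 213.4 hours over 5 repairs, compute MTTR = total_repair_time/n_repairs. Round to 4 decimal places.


total_repair_time = 213.4
n_repairs = 5
MTTR = 213.4 / 5
MTTR = 42.68

42.68


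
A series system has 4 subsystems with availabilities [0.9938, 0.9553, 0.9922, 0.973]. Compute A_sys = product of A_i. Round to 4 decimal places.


Subsystems: [0.9938, 0.9553, 0.9922, 0.973]
After subsystem 1 (A=0.9938): product = 0.9938
After subsystem 2 (A=0.9553): product = 0.9494
After subsystem 3 (A=0.9922): product = 0.942
After subsystem 4 (A=0.973): product = 0.9165
A_sys = 0.9165

0.9165


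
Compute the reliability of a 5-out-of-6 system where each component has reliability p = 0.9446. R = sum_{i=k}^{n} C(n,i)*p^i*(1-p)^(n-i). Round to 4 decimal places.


k = 5, n = 6, p = 0.9446
i=5: C(6,5)=6 * 0.9446^5 * 0.0554^1 = 0.25
i=6: C(6,6)=1 * 0.9446^6 * 0.0554^0 = 0.7104
R = sum of terms = 0.9604

0.9604


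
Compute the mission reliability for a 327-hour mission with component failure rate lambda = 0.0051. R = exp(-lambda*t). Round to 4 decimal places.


lambda = 0.0051
mission_time = 327
lambda * t = 0.0051 * 327 = 1.6677
R = exp(-1.6677)
R = 0.1887

0.1887


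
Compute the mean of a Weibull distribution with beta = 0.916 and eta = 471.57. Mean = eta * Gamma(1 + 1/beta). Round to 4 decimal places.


beta = 0.916, eta = 471.57
1/beta = 1.0917
1 + 1/beta = 2.0917
Gamma(2.0917) = 1.0423
Mean = 471.57 * 1.0423
Mean = 491.5184

491.5184


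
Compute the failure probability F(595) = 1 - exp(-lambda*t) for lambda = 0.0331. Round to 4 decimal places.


lambda = 0.0331, t = 595
lambda * t = 19.6945
exp(-19.6945) = 0.0
F(t) = 1 - 0.0
F(t) = 1.0

1.0


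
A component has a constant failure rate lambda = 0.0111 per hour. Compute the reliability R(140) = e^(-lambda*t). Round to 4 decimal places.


lambda = 0.0111
t = 140
lambda * t = 1.554
R(t) = e^(-1.554)
R(t) = 0.2114

0.2114


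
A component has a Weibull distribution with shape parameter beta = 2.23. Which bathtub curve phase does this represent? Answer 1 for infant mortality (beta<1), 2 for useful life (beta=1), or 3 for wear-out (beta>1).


beta = 2.23
Compare beta to 1:
beta < 1 => infant mortality (phase 1)
beta = 1 => useful life (phase 2)
beta > 1 => wear-out (phase 3)
Since beta = 2.23, this is wear-out (increasing failure rate)
Phase = 3

3


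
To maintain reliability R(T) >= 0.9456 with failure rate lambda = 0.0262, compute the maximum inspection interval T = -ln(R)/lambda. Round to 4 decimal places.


R_target = 0.9456
lambda = 0.0262
-ln(0.9456) = 0.0559
T = 0.0559 / 0.0262
T = 2.1349

2.1349


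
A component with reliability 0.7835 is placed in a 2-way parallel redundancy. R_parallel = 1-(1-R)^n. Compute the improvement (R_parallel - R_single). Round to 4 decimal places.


R_single = 0.7835, n = 2
1 - R_single = 0.2165
(1 - R_single)^n = 0.2165^2 = 0.0469
R_parallel = 1 - 0.0469 = 0.9531
Improvement = 0.9531 - 0.7835
Improvement = 0.1696

0.1696


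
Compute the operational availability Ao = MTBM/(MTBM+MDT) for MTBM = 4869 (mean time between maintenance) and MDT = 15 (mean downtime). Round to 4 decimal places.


MTBM = 4869
MDT = 15
MTBM + MDT = 4884
Ao = 4869 / 4884
Ao = 0.9969

0.9969


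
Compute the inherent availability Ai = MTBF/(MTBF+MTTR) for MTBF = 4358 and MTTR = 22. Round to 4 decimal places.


MTBF = 4358
MTTR = 22
MTBF + MTTR = 4380
Ai = 4358 / 4380
Ai = 0.995

0.995


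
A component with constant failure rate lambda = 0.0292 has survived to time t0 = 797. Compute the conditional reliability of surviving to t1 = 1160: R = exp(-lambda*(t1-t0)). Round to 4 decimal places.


lambda = 0.0292
t0 = 797, t1 = 1160
t1 - t0 = 363
lambda * (t1-t0) = 0.0292 * 363 = 10.5996
R = exp(-10.5996)
R = 0.0

0.0


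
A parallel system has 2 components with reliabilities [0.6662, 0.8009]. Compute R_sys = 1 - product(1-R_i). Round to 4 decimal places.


Components: [0.6662, 0.8009]
(1 - 0.6662) = 0.3338, running product = 0.3338
(1 - 0.8009) = 0.1991, running product = 0.0665
Product of (1-R_i) = 0.0665
R_sys = 1 - 0.0665 = 0.9335

0.9335


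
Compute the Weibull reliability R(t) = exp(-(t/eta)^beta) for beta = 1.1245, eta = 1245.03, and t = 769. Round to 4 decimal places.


beta = 1.1245, eta = 1245.03, t = 769
t/eta = 769 / 1245.03 = 0.6177
(t/eta)^beta = 0.6177^1.1245 = 0.5817
R(t) = exp(-0.5817)
R(t) = 0.559

0.559


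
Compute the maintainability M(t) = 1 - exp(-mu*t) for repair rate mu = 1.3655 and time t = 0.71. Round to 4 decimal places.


mu = 1.3655, t = 0.71
mu * t = 1.3655 * 0.71 = 0.9695
exp(-0.9695) = 0.3793
M(t) = 1 - 0.3793
M(t) = 0.6207

0.6207


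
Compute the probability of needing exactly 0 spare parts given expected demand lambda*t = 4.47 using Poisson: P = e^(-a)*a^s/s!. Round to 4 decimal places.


a = 4.47, s = 0
e^(-a) = e^(-4.47) = 0.0114
a^s = 4.47^0 = 1.0
s! = 1
P = 0.0114 * 1.0 / 1
P = 0.0114

0.0114


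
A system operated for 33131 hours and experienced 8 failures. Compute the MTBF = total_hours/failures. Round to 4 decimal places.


total_hours = 33131
failures = 8
MTBF = 33131 / 8
MTBF = 4141.375

4141.375


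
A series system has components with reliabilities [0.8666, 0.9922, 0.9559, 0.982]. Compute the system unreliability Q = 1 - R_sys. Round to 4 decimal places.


Components: [0.8666, 0.9922, 0.9559, 0.982]
After component 1: product = 0.8666
After component 2: product = 0.8598
After component 3: product = 0.8219
After component 4: product = 0.8071
R_sys = 0.8071
Q = 1 - 0.8071 = 0.1929

0.1929


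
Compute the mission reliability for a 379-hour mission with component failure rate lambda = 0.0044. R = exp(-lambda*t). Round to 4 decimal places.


lambda = 0.0044
mission_time = 379
lambda * t = 0.0044 * 379 = 1.6676
R = exp(-1.6676)
R = 0.1887

0.1887


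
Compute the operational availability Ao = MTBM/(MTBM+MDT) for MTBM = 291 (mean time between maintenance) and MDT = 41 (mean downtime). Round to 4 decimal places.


MTBM = 291
MDT = 41
MTBM + MDT = 332
Ao = 291 / 332
Ao = 0.8765

0.8765


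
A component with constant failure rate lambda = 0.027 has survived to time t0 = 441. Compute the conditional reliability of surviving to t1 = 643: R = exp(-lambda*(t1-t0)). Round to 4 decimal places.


lambda = 0.027
t0 = 441, t1 = 643
t1 - t0 = 202
lambda * (t1-t0) = 0.027 * 202 = 5.454
R = exp(-5.454)
R = 0.0043

0.0043


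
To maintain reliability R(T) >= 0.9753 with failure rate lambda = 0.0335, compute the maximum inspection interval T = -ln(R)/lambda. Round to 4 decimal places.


R_target = 0.9753
lambda = 0.0335
-ln(0.9753) = 0.025
T = 0.025 / 0.0335
T = 0.7466

0.7466


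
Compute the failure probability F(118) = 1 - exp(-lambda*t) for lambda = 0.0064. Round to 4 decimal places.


lambda = 0.0064, t = 118
lambda * t = 0.7552
exp(-0.7552) = 0.4699
F(t) = 1 - 0.4699
F(t) = 0.5301

0.5301


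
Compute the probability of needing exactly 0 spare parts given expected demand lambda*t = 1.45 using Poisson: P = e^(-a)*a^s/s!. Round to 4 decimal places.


a = 1.45, s = 0
e^(-a) = e^(-1.45) = 0.2346
a^s = 1.45^0 = 1.0
s! = 1
P = 0.2346 * 1.0 / 1
P = 0.2346

0.2346


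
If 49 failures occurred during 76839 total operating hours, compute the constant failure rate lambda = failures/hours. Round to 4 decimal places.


failures = 49
total_hours = 76839
lambda = 49 / 76839
lambda = 0.0006

0.0006


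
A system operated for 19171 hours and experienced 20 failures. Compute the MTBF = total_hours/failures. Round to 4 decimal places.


total_hours = 19171
failures = 20
MTBF = 19171 / 20
MTBF = 958.55

958.55


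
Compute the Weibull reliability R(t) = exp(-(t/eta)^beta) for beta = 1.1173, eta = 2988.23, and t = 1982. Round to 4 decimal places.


beta = 1.1173, eta = 2988.23, t = 1982
t/eta = 1982 / 2988.23 = 0.6633
(t/eta)^beta = 0.6633^1.1173 = 0.6321
R(t) = exp(-0.6321)
R(t) = 0.5315

0.5315


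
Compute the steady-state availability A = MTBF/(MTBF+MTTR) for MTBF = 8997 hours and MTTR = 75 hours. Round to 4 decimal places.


MTBF = 8997
MTTR = 75
MTBF + MTTR = 9072
A = 8997 / 9072
A = 0.9917

0.9917


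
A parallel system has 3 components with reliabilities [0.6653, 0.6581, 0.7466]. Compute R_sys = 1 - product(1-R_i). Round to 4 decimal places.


Components: [0.6653, 0.6581, 0.7466]
(1 - 0.6653) = 0.3347, running product = 0.3347
(1 - 0.6581) = 0.3419, running product = 0.1144
(1 - 0.7466) = 0.2534, running product = 0.029
Product of (1-R_i) = 0.029
R_sys = 1 - 0.029 = 0.971

0.971


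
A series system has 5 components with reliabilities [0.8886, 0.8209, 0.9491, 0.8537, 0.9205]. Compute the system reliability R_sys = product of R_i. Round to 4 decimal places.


Components: [0.8886, 0.8209, 0.9491, 0.8537, 0.9205]
After component 1 (R=0.8886): product = 0.8886
After component 2 (R=0.8209): product = 0.7295
After component 3 (R=0.9491): product = 0.6923
After component 4 (R=0.8537): product = 0.591
After component 5 (R=0.9205): product = 0.544
R_sys = 0.544

0.544


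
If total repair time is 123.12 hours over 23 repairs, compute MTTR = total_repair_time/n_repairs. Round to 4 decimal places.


total_repair_time = 123.12
n_repairs = 23
MTTR = 123.12 / 23
MTTR = 5.353

5.353


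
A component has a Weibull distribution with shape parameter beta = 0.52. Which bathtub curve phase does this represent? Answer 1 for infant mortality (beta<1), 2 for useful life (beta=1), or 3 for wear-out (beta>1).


beta = 0.52
Compare beta to 1:
beta < 1 => infant mortality (phase 1)
beta = 1 => useful life (phase 2)
beta > 1 => wear-out (phase 3)
Since beta = 0.52, this is infant mortality (decreasing failure rate)
Phase = 1

1


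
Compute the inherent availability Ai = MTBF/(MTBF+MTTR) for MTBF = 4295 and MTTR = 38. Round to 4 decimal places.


MTBF = 4295
MTTR = 38
MTBF + MTTR = 4333
Ai = 4295 / 4333
Ai = 0.9912

0.9912


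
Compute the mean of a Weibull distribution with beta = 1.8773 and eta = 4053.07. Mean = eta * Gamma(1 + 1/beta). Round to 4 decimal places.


beta = 1.8773, eta = 4053.07
1/beta = 0.5327
1 + 1/beta = 1.5327
Gamma(1.5327) = 0.8877
Mean = 4053.07 * 0.8877
Mean = 3598.0041

3598.0041


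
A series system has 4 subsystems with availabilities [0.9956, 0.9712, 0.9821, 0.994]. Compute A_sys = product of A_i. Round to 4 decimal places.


Subsystems: [0.9956, 0.9712, 0.9821, 0.994]
After subsystem 1 (A=0.9956): product = 0.9956
After subsystem 2 (A=0.9712): product = 0.9669
After subsystem 3 (A=0.9821): product = 0.9496
After subsystem 4 (A=0.994): product = 0.9439
A_sys = 0.9439

0.9439


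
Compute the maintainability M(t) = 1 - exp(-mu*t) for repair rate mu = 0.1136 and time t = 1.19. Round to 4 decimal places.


mu = 0.1136, t = 1.19
mu * t = 0.1136 * 1.19 = 0.1352
exp(-0.1352) = 0.8736
M(t) = 1 - 0.8736
M(t) = 0.1264

0.1264


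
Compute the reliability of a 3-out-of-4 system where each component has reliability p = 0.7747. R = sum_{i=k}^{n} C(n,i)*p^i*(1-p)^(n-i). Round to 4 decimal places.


k = 3, n = 4, p = 0.7747
i=3: C(4,3)=4 * 0.7747^3 * 0.2253^1 = 0.419
i=4: C(4,4)=1 * 0.7747^4 * 0.2253^0 = 0.3602
R = sum of terms = 0.7792

0.7792


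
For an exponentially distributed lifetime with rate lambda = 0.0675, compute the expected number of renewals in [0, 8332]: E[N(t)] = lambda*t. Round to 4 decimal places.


lambda = 0.0675
t = 8332
E[N(t)] = lambda * t
E[N(t)] = 0.0675 * 8332
E[N(t)] = 562.41

562.41


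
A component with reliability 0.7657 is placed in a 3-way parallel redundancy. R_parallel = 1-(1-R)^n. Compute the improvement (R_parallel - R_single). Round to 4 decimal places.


R_single = 0.7657, n = 3
1 - R_single = 0.2343
(1 - R_single)^n = 0.2343^3 = 0.0129
R_parallel = 1 - 0.0129 = 0.9871
Improvement = 0.9871 - 0.7657
Improvement = 0.2214

0.2214


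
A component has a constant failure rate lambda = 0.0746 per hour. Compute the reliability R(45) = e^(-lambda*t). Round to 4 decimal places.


lambda = 0.0746
t = 45
lambda * t = 3.357
R(t) = e^(-3.357)
R(t) = 0.0348

0.0348


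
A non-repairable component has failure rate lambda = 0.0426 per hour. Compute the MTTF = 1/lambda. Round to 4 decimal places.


lambda = 0.0426
MTTF = 1 / 0.0426
MTTF = 23.4742

23.4742


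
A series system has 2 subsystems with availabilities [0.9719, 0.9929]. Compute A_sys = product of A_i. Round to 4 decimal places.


Subsystems: [0.9719, 0.9929]
After subsystem 1 (A=0.9719): product = 0.9719
After subsystem 2 (A=0.9929): product = 0.965
A_sys = 0.965

0.965


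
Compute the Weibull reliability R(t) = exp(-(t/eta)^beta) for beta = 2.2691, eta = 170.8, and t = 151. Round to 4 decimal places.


beta = 2.2691, eta = 170.8, t = 151
t/eta = 151 / 170.8 = 0.8841
(t/eta)^beta = 0.8841^2.2691 = 0.7561
R(t) = exp(-0.7561)
R(t) = 0.4695

0.4695


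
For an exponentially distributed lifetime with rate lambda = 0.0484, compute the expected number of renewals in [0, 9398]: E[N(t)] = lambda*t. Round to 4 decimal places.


lambda = 0.0484
t = 9398
E[N(t)] = lambda * t
E[N(t)] = 0.0484 * 9398
E[N(t)] = 454.8632

454.8632


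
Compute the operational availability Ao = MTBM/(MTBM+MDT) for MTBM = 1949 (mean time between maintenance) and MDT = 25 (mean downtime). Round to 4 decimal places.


MTBM = 1949
MDT = 25
MTBM + MDT = 1974
Ao = 1949 / 1974
Ao = 0.9873

0.9873


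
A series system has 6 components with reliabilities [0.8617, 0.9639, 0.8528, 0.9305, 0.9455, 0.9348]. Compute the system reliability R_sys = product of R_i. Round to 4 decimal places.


Components: [0.8617, 0.9639, 0.8528, 0.9305, 0.9455, 0.9348]
After component 1 (R=0.8617): product = 0.8617
After component 2 (R=0.9639): product = 0.8306
After component 3 (R=0.8528): product = 0.7083
After component 4 (R=0.9305): product = 0.6591
After component 5 (R=0.9455): product = 0.6232
After component 6 (R=0.9348): product = 0.5825
R_sys = 0.5825

0.5825


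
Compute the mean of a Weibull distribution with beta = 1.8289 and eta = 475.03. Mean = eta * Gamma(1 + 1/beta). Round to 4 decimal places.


beta = 1.8289, eta = 475.03
1/beta = 0.5468
1 + 1/beta = 1.5468
Gamma(1.5468) = 0.8886
Mean = 475.03 * 0.8886
Mean = 422.1292

422.1292


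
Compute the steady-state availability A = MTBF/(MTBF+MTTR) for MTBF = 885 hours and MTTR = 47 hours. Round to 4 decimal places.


MTBF = 885
MTTR = 47
MTBF + MTTR = 932
A = 885 / 932
A = 0.9496

0.9496


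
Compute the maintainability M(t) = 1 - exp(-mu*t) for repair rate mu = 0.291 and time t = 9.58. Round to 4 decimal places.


mu = 0.291, t = 9.58
mu * t = 0.291 * 9.58 = 2.7878
exp(-2.7878) = 0.0616
M(t) = 1 - 0.0616
M(t) = 0.9384

0.9384


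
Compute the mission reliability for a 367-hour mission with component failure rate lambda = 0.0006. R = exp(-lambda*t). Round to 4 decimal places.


lambda = 0.0006
mission_time = 367
lambda * t = 0.0006 * 367 = 0.2202
R = exp(-0.2202)
R = 0.8024

0.8024


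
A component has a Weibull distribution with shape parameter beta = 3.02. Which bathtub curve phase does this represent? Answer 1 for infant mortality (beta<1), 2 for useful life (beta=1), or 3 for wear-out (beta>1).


beta = 3.02
Compare beta to 1:
beta < 1 => infant mortality (phase 1)
beta = 1 => useful life (phase 2)
beta > 1 => wear-out (phase 3)
Since beta = 3.02, this is wear-out (increasing failure rate)
Phase = 3

3


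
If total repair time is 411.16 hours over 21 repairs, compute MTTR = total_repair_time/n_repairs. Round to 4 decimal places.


total_repair_time = 411.16
n_repairs = 21
MTTR = 411.16 / 21
MTTR = 19.579

19.579


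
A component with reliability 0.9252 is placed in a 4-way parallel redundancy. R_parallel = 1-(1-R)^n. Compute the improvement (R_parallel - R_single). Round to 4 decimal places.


R_single = 0.9252, n = 4
1 - R_single = 0.0748
(1 - R_single)^n = 0.0748^4 = 0.0
R_parallel = 1 - 0.0 = 1.0
Improvement = 1.0 - 0.9252
Improvement = 0.0748

0.0748


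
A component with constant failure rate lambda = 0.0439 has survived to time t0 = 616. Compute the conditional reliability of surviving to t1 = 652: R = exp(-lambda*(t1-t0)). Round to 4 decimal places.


lambda = 0.0439
t0 = 616, t1 = 652
t1 - t0 = 36
lambda * (t1-t0) = 0.0439 * 36 = 1.5804
R = exp(-1.5804)
R = 0.2059

0.2059


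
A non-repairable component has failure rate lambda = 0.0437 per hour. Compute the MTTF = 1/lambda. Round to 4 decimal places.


lambda = 0.0437
MTTF = 1 / 0.0437
MTTF = 22.8833

22.8833


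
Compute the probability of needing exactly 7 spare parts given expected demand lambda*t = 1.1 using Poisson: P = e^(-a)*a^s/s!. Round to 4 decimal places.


a = 1.1, s = 7
e^(-a) = e^(-1.1) = 0.3329
a^s = 1.1^7 = 1.9487
s! = 5040
P = 0.3329 * 1.9487 / 5040
P = 0.0001

0.0001


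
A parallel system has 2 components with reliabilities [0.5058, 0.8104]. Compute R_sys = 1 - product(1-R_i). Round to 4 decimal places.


Components: [0.5058, 0.8104]
(1 - 0.5058) = 0.4942, running product = 0.4942
(1 - 0.8104) = 0.1896, running product = 0.0937
Product of (1-R_i) = 0.0937
R_sys = 1 - 0.0937 = 0.9063

0.9063


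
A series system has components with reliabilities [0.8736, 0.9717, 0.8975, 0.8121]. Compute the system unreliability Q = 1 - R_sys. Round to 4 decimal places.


Components: [0.8736, 0.9717, 0.8975, 0.8121]
After component 1: product = 0.8736
After component 2: product = 0.8489
After component 3: product = 0.7619
After component 4: product = 0.6187
R_sys = 0.6187
Q = 1 - 0.6187 = 0.3813

0.3813


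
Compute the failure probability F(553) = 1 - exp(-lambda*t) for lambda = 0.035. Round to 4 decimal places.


lambda = 0.035, t = 553
lambda * t = 19.355
exp(-19.355) = 0.0
F(t) = 1 - 0.0
F(t) = 1.0

1.0


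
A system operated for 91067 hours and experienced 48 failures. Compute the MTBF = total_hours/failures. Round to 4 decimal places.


total_hours = 91067
failures = 48
MTBF = 91067 / 48
MTBF = 1897.2292

1897.2292


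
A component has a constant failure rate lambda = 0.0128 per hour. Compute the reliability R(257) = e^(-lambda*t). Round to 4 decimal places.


lambda = 0.0128
t = 257
lambda * t = 3.2896
R(t) = e^(-3.2896)
R(t) = 0.0373

0.0373


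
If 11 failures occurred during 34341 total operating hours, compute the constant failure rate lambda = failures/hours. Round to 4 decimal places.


failures = 11
total_hours = 34341
lambda = 11 / 34341
lambda = 0.0003

0.0003


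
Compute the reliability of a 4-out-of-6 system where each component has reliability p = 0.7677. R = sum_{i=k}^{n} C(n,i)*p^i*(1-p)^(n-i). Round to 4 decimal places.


k = 4, n = 6, p = 0.7677
i=4: C(6,4)=15 * 0.7677^4 * 0.2323^2 = 0.2812
i=5: C(6,5)=6 * 0.7677^5 * 0.2323^1 = 0.3717
i=6: C(6,6)=1 * 0.7677^6 * 0.2323^0 = 0.2047
R = sum of terms = 0.8575

0.8575


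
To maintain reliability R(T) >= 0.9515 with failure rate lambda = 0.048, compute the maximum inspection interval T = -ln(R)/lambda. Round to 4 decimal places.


R_target = 0.9515
lambda = 0.048
-ln(0.9515) = 0.0497
T = 0.0497 / 0.048
T = 1.0357

1.0357


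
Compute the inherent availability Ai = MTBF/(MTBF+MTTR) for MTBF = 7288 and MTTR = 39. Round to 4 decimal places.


MTBF = 7288
MTTR = 39
MTBF + MTTR = 7327
Ai = 7288 / 7327
Ai = 0.9947

0.9947


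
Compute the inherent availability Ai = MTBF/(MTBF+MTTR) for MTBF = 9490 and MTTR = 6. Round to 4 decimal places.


MTBF = 9490
MTTR = 6
MTBF + MTTR = 9496
Ai = 9490 / 9496
Ai = 0.9994

0.9994


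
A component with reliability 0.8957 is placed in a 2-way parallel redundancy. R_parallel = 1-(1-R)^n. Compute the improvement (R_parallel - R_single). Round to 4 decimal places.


R_single = 0.8957, n = 2
1 - R_single = 0.1043
(1 - R_single)^n = 0.1043^2 = 0.0109
R_parallel = 1 - 0.0109 = 0.9891
Improvement = 0.9891 - 0.8957
Improvement = 0.0934

0.0934


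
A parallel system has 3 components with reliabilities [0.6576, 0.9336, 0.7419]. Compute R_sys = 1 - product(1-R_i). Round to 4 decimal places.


Components: [0.6576, 0.9336, 0.7419]
(1 - 0.6576) = 0.3424, running product = 0.3424
(1 - 0.9336) = 0.0664, running product = 0.0227
(1 - 0.7419) = 0.2581, running product = 0.0059
Product of (1-R_i) = 0.0059
R_sys = 1 - 0.0059 = 0.9941

0.9941


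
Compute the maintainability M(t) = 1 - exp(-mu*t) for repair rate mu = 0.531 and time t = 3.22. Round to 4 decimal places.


mu = 0.531, t = 3.22
mu * t = 0.531 * 3.22 = 1.7098
exp(-1.7098) = 0.1809
M(t) = 1 - 0.1809
M(t) = 0.8191

0.8191


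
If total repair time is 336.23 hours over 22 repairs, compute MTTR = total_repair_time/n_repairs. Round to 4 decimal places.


total_repair_time = 336.23
n_repairs = 22
MTTR = 336.23 / 22
MTTR = 15.2832

15.2832


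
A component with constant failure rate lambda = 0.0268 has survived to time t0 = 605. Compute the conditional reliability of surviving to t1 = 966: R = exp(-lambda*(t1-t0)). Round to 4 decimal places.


lambda = 0.0268
t0 = 605, t1 = 966
t1 - t0 = 361
lambda * (t1-t0) = 0.0268 * 361 = 9.6748
R = exp(-9.6748)
R = 0.0001

0.0001


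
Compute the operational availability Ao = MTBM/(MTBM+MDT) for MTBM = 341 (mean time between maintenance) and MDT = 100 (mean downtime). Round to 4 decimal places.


MTBM = 341
MDT = 100
MTBM + MDT = 441
Ao = 341 / 441
Ao = 0.7732

0.7732


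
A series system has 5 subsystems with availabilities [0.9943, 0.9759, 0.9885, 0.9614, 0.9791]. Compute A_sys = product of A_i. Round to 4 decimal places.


Subsystems: [0.9943, 0.9759, 0.9885, 0.9614, 0.9791]
After subsystem 1 (A=0.9943): product = 0.9943
After subsystem 2 (A=0.9759): product = 0.9703
After subsystem 3 (A=0.9885): product = 0.9592
After subsystem 4 (A=0.9614): product = 0.9222
After subsystem 5 (A=0.9791): product = 0.9029
A_sys = 0.9029

0.9029


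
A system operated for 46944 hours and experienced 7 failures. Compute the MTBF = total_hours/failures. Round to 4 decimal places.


total_hours = 46944
failures = 7
MTBF = 46944 / 7
MTBF = 6706.2857

6706.2857


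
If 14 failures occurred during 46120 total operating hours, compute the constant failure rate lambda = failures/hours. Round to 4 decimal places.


failures = 14
total_hours = 46120
lambda = 14 / 46120
lambda = 0.0003

0.0003


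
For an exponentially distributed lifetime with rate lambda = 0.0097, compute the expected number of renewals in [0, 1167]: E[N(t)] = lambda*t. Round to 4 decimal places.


lambda = 0.0097
t = 1167
E[N(t)] = lambda * t
E[N(t)] = 0.0097 * 1167
E[N(t)] = 11.3199

11.3199


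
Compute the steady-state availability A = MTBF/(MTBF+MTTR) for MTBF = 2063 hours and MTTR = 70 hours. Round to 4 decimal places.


MTBF = 2063
MTTR = 70
MTBF + MTTR = 2133
A = 2063 / 2133
A = 0.9672

0.9672


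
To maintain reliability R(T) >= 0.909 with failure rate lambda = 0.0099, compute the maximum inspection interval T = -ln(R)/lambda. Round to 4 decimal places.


R_target = 0.909
lambda = 0.0099
-ln(0.909) = 0.0954
T = 0.0954 / 0.0099
T = 9.6374

9.6374


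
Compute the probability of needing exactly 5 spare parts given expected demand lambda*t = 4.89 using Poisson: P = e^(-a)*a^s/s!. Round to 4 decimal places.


a = 4.89, s = 5
e^(-a) = e^(-4.89) = 0.0075
a^s = 4.89^5 = 2796.0459
s! = 120
P = 0.0075 * 2796.0459 / 120
P = 0.1753

0.1753


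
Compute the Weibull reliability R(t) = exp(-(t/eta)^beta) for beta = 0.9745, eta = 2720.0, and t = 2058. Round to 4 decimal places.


beta = 0.9745, eta = 2720.0, t = 2058
t/eta = 2058 / 2720.0 = 0.7566
(t/eta)^beta = 0.7566^0.9745 = 0.762
R(t) = exp(-0.762)
R(t) = 0.4667

0.4667


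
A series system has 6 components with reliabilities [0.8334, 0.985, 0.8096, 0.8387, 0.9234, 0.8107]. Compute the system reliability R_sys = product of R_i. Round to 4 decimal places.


Components: [0.8334, 0.985, 0.8096, 0.8387, 0.9234, 0.8107]
After component 1 (R=0.8334): product = 0.8334
After component 2 (R=0.985): product = 0.8209
After component 3 (R=0.8096): product = 0.6646
After component 4 (R=0.8387): product = 0.5574
After component 5 (R=0.9234): product = 0.5147
After component 6 (R=0.8107): product = 0.4173
R_sys = 0.4173

0.4173


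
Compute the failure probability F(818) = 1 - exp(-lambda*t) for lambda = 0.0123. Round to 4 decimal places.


lambda = 0.0123, t = 818
lambda * t = 10.0614
exp(-10.0614) = 0.0
F(t) = 1 - 0.0
F(t) = 1.0

1.0


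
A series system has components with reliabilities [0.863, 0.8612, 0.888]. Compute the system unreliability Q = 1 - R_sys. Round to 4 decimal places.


Components: [0.863, 0.8612, 0.888]
After component 1: product = 0.863
After component 2: product = 0.7432
After component 3: product = 0.66
R_sys = 0.66
Q = 1 - 0.66 = 0.34

0.34


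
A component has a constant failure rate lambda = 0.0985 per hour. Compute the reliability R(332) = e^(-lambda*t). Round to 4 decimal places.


lambda = 0.0985
t = 332
lambda * t = 32.702
R(t) = e^(-32.702)
R(t) = 0.0

0.0


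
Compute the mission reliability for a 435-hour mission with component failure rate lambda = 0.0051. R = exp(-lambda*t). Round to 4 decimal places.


lambda = 0.0051
mission_time = 435
lambda * t = 0.0051 * 435 = 2.2185
R = exp(-2.2185)
R = 0.1088

0.1088


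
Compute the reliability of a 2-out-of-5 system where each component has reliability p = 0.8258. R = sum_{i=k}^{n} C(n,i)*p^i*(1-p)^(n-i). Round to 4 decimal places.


k = 2, n = 5, p = 0.8258
i=2: C(5,2)=10 * 0.8258^2 * 0.1742^3 = 0.036
i=3: C(5,3)=10 * 0.8258^3 * 0.1742^2 = 0.1709
i=4: C(5,4)=5 * 0.8258^4 * 0.1742^1 = 0.4051
i=5: C(5,5)=1 * 0.8258^5 * 0.1742^0 = 0.384
R = sum of terms = 0.996

0.996


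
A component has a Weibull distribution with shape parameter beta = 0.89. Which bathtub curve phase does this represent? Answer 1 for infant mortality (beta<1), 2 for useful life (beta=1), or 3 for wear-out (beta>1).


beta = 0.89
Compare beta to 1:
beta < 1 => infant mortality (phase 1)
beta = 1 => useful life (phase 2)
beta > 1 => wear-out (phase 3)
Since beta = 0.89, this is infant mortality (decreasing failure rate)
Phase = 1

1


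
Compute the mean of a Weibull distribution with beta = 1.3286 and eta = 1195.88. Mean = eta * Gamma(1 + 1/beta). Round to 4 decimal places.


beta = 1.3286, eta = 1195.88
1/beta = 0.7527
1 + 1/beta = 1.7527
Gamma(1.7527) = 0.9197
Mean = 1195.88 * 0.9197
Mean = 1099.8185

1099.8185


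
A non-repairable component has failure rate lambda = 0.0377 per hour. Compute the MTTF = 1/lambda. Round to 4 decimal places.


lambda = 0.0377
MTTF = 1 / 0.0377
MTTF = 26.5252

26.5252


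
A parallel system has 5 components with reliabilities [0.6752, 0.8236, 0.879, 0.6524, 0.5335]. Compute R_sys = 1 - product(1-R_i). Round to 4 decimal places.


Components: [0.6752, 0.8236, 0.879, 0.6524, 0.5335]
(1 - 0.6752) = 0.3248, running product = 0.3248
(1 - 0.8236) = 0.1764, running product = 0.0573
(1 - 0.879) = 0.121, running product = 0.0069
(1 - 0.6524) = 0.3476, running product = 0.0024
(1 - 0.5335) = 0.4665, running product = 0.0011
Product of (1-R_i) = 0.0011
R_sys = 1 - 0.0011 = 0.9989

0.9989


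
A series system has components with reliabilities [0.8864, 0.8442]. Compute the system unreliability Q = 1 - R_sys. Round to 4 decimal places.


Components: [0.8864, 0.8442]
After component 1: product = 0.8864
After component 2: product = 0.7483
R_sys = 0.7483
Q = 1 - 0.7483 = 0.2517

0.2517


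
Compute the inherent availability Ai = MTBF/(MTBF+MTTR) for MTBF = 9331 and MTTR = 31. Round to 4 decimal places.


MTBF = 9331
MTTR = 31
MTBF + MTTR = 9362
Ai = 9331 / 9362
Ai = 0.9967

0.9967


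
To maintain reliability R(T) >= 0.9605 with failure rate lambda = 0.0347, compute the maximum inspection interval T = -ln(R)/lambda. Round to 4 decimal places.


R_target = 0.9605
lambda = 0.0347
-ln(0.9605) = 0.0403
T = 0.0403 / 0.0347
T = 1.1614

1.1614


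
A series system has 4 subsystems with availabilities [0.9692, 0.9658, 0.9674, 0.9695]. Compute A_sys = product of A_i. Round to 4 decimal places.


Subsystems: [0.9692, 0.9658, 0.9674, 0.9695]
After subsystem 1 (A=0.9692): product = 0.9692
After subsystem 2 (A=0.9658): product = 0.9361
After subsystem 3 (A=0.9674): product = 0.9055
After subsystem 4 (A=0.9695): product = 0.8779
A_sys = 0.8779

0.8779


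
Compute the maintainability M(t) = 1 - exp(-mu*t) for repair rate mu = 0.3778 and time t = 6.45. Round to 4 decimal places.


mu = 0.3778, t = 6.45
mu * t = 0.3778 * 6.45 = 2.4368
exp(-2.4368) = 0.0874
M(t) = 1 - 0.0874
M(t) = 0.9126

0.9126


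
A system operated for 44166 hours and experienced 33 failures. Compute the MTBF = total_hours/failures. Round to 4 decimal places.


total_hours = 44166
failures = 33
MTBF = 44166 / 33
MTBF = 1338.3636

1338.3636


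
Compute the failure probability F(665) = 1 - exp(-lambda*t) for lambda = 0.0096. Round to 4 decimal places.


lambda = 0.0096, t = 665
lambda * t = 6.384
exp(-6.384) = 0.0017
F(t) = 1 - 0.0017
F(t) = 0.9983

0.9983


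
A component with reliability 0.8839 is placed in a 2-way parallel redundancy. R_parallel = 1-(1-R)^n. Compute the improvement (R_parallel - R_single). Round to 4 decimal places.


R_single = 0.8839, n = 2
1 - R_single = 0.1161
(1 - R_single)^n = 0.1161^2 = 0.0135
R_parallel = 1 - 0.0135 = 0.9865
Improvement = 0.9865 - 0.8839
Improvement = 0.1026

0.1026


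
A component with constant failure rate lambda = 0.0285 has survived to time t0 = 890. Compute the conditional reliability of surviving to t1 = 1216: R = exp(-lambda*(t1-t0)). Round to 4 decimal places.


lambda = 0.0285
t0 = 890, t1 = 1216
t1 - t0 = 326
lambda * (t1-t0) = 0.0285 * 326 = 9.291
R = exp(-9.291)
R = 0.0001

0.0001


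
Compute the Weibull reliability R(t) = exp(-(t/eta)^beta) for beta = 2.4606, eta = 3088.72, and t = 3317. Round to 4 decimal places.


beta = 2.4606, eta = 3088.72, t = 3317
t/eta = 3317 / 3088.72 = 1.0739
(t/eta)^beta = 1.0739^2.4606 = 1.1918
R(t) = exp(-1.1918)
R(t) = 0.3037

0.3037


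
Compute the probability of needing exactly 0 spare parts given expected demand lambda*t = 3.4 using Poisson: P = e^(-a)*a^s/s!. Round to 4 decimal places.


a = 3.4, s = 0
e^(-a) = e^(-3.4) = 0.0334
a^s = 3.4^0 = 1.0
s! = 1
P = 0.0334 * 1.0 / 1
P = 0.0334

0.0334


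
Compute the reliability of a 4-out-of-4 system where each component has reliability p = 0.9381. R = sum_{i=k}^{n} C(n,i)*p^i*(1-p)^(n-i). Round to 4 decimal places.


k = 4, n = 4, p = 0.9381
i=4: C(4,4)=1 * 0.9381^4 * 0.0619^0 = 0.7745
R = sum of terms = 0.7745

0.7745


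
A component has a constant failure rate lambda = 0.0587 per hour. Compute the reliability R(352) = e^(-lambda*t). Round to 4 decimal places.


lambda = 0.0587
t = 352
lambda * t = 20.6624
R(t) = e^(-20.6624)
R(t) = 0.0

0.0


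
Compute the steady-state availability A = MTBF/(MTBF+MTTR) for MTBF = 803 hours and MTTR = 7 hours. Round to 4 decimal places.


MTBF = 803
MTTR = 7
MTBF + MTTR = 810
A = 803 / 810
A = 0.9914

0.9914


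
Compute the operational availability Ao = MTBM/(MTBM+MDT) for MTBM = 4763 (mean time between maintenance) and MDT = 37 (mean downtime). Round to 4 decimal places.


MTBM = 4763
MDT = 37
MTBM + MDT = 4800
Ao = 4763 / 4800
Ao = 0.9923

0.9923


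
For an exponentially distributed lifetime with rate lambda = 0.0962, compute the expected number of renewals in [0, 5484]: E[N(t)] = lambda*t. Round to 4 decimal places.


lambda = 0.0962
t = 5484
E[N(t)] = lambda * t
E[N(t)] = 0.0962 * 5484
E[N(t)] = 527.5608

527.5608


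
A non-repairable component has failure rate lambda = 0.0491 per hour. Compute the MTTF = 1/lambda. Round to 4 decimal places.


lambda = 0.0491
MTTF = 1 / 0.0491
MTTF = 20.3666

20.3666


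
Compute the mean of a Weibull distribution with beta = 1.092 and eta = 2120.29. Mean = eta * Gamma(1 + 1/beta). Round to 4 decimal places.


beta = 1.092, eta = 2120.29
1/beta = 0.9158
1 + 1/beta = 1.9158
Gamma(1.9158) = 0.9673
Mean = 2120.29 * 0.9673
Mean = 2050.8695

2050.8695


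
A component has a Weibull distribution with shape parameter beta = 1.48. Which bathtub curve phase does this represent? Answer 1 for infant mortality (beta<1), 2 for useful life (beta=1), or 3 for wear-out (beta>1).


beta = 1.48
Compare beta to 1:
beta < 1 => infant mortality (phase 1)
beta = 1 => useful life (phase 2)
beta > 1 => wear-out (phase 3)
Since beta = 1.48, this is wear-out (increasing failure rate)
Phase = 3

3


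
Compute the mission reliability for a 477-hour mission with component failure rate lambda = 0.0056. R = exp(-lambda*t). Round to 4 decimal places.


lambda = 0.0056
mission_time = 477
lambda * t = 0.0056 * 477 = 2.6712
R = exp(-2.6712)
R = 0.0692

0.0692


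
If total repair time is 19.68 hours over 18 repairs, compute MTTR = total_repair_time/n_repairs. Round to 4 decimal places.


total_repair_time = 19.68
n_repairs = 18
MTTR = 19.68 / 18
MTTR = 1.0933

1.0933


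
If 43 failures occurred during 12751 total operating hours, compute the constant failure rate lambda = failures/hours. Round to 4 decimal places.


failures = 43
total_hours = 12751
lambda = 43 / 12751
lambda = 0.0034

0.0034


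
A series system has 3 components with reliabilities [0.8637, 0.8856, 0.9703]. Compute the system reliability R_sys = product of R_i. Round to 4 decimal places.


Components: [0.8637, 0.8856, 0.9703]
After component 1 (R=0.8637): product = 0.8637
After component 2 (R=0.8856): product = 0.7649
After component 3 (R=0.9703): product = 0.7422
R_sys = 0.7422

0.7422


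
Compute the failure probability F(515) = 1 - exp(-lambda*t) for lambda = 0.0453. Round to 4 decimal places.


lambda = 0.0453, t = 515
lambda * t = 23.3295
exp(-23.3295) = 0.0
F(t) = 1 - 0.0
F(t) = 1.0

1.0


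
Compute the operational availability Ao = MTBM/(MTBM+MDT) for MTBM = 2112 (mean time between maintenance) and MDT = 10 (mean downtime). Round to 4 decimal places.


MTBM = 2112
MDT = 10
MTBM + MDT = 2122
Ao = 2112 / 2122
Ao = 0.9953

0.9953


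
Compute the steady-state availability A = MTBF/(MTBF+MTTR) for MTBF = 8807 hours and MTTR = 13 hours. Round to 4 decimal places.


MTBF = 8807
MTTR = 13
MTBF + MTTR = 8820
A = 8807 / 8820
A = 0.9985

0.9985


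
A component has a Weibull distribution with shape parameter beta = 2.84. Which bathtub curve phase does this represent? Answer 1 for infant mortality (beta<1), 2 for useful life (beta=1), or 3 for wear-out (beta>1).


beta = 2.84
Compare beta to 1:
beta < 1 => infant mortality (phase 1)
beta = 1 => useful life (phase 2)
beta > 1 => wear-out (phase 3)
Since beta = 2.84, this is wear-out (increasing failure rate)
Phase = 3

3


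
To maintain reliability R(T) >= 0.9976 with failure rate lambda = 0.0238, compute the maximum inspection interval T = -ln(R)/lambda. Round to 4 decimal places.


R_target = 0.9976
lambda = 0.0238
-ln(0.9976) = 0.0024
T = 0.0024 / 0.0238
T = 0.101

0.101


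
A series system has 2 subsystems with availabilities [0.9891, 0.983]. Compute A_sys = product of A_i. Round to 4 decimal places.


Subsystems: [0.9891, 0.983]
After subsystem 1 (A=0.9891): product = 0.9891
After subsystem 2 (A=0.983): product = 0.9723
A_sys = 0.9723

0.9723


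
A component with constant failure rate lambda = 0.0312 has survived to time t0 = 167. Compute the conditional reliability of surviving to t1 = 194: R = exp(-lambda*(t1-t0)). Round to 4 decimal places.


lambda = 0.0312
t0 = 167, t1 = 194
t1 - t0 = 27
lambda * (t1-t0) = 0.0312 * 27 = 0.8424
R = exp(-0.8424)
R = 0.4307

0.4307


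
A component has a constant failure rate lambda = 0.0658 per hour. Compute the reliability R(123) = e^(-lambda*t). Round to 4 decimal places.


lambda = 0.0658
t = 123
lambda * t = 8.0934
R(t) = e^(-8.0934)
R(t) = 0.0003

0.0003


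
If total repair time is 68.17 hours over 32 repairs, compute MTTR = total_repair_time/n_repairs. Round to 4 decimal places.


total_repair_time = 68.17
n_repairs = 32
MTTR = 68.17 / 32
MTTR = 2.1303

2.1303


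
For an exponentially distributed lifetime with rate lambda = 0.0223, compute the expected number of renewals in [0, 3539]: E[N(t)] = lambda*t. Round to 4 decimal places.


lambda = 0.0223
t = 3539
E[N(t)] = lambda * t
E[N(t)] = 0.0223 * 3539
E[N(t)] = 78.9197

78.9197


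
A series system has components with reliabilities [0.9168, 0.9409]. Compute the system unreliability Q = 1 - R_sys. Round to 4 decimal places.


Components: [0.9168, 0.9409]
After component 1: product = 0.9168
After component 2: product = 0.8626
R_sys = 0.8626
Q = 1 - 0.8626 = 0.1374

0.1374


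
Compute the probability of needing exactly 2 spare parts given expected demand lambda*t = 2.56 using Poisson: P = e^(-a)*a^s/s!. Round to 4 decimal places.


a = 2.56, s = 2
e^(-a) = e^(-2.56) = 0.0773
a^s = 2.56^2 = 6.5536
s! = 2
P = 0.0773 * 6.5536 / 2
P = 0.2533

0.2533


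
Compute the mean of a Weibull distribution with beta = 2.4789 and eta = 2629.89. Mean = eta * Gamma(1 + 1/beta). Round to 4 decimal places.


beta = 2.4789, eta = 2629.89
1/beta = 0.4034
1 + 1/beta = 1.4034
Gamma(1.4034) = 0.8871
Mean = 2629.89 * 0.8871
Mean = 2332.9325

2332.9325


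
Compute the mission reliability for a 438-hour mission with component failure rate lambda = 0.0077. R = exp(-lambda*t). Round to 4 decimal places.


lambda = 0.0077
mission_time = 438
lambda * t = 0.0077 * 438 = 3.3726
R = exp(-3.3726)
R = 0.0343

0.0343


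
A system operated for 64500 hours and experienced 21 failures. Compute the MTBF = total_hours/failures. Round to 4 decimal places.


total_hours = 64500
failures = 21
MTBF = 64500 / 21
MTBF = 3071.4286

3071.4286


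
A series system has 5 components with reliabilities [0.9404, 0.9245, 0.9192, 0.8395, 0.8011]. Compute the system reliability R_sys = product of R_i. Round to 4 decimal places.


Components: [0.9404, 0.9245, 0.9192, 0.8395, 0.8011]
After component 1 (R=0.9404): product = 0.9404
After component 2 (R=0.9245): product = 0.8694
After component 3 (R=0.9192): product = 0.7992
After component 4 (R=0.8395): product = 0.6709
After component 5 (R=0.8011): product = 0.5374
R_sys = 0.5374

0.5374
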